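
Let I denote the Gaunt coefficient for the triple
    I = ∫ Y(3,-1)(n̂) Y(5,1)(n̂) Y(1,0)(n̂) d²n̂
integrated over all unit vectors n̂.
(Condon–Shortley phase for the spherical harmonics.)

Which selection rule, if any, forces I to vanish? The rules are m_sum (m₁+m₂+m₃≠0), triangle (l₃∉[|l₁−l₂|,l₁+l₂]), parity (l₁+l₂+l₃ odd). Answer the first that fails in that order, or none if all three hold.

m₁+m₂+m₃ = -1 + 1 + 0 = 0  ✓
triangle: |3−5|=2 ≤ l₃=1 ≤ 3+5=8  ✗
parity: l₁+l₂+l₃ = 9 is odd

triangle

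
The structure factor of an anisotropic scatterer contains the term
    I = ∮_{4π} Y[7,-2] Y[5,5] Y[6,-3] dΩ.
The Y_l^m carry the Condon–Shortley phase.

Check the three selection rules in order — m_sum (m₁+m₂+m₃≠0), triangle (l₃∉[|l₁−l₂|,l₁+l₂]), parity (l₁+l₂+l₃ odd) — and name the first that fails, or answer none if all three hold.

none

azimuthal sum: -2 + 5 − 3 = 0  ✓
2 ≤ 6 ≤ 12 (triangle on l)  ✓
L = 7 + 5 + 6 = 18 (even)  ✓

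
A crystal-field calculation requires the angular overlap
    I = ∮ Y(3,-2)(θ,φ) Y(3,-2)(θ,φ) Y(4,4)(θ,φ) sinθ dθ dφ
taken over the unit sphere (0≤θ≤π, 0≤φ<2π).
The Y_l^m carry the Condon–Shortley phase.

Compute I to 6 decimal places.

0.214561

Rules hold: Σm=0, L=10 even, 0≤4≤6.
N = 7·7·9 = 441
Δ = 2!·4!·4!/11! = 1/34650
Racah Σ t=0..2: t=0:+1/72 t=1:−1/16 t=2:+1/72 = -5/144
⇒ 3j(3 3 4; 0 0 0)² = 2/77, sgn -1
Racah Σ t=1..1: t=1:−1/576 = -1/576
⇒ 3j(3 3 4; -2 -2 4)² = 5/99, sgn -1
4πI² = N·(3j₀)²·(3jₘ)² = 70/121
I = +1·√(0.578512/4π) = 0.21456131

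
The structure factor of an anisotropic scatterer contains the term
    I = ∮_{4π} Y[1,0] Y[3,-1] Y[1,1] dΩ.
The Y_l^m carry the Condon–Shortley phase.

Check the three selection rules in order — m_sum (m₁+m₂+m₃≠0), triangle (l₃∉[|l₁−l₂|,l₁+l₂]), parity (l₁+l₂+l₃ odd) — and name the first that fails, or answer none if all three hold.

triangle

m₁+m₂+m₃ = 0 − 1 + 1 = 0  ✓
triangle: |1−3|=2 ≤ l₃=1 ≤ 1+3=4  ✗
parity: l₁+l₂+l₃ = 5 is odd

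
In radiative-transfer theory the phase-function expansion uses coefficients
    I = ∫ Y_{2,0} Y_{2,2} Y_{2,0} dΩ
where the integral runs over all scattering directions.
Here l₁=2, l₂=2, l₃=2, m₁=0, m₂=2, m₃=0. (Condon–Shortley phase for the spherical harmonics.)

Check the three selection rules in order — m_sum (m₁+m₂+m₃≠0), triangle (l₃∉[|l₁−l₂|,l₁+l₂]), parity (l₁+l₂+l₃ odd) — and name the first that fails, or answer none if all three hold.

m_sum

m₁+m₂+m₃ = 0 + 2 + 0 = 2  ✗
triangle: |2−2|=0 ≤ l₃=2 ≤ 2+2=4
parity: l₁+l₂+l₃ = 6 is even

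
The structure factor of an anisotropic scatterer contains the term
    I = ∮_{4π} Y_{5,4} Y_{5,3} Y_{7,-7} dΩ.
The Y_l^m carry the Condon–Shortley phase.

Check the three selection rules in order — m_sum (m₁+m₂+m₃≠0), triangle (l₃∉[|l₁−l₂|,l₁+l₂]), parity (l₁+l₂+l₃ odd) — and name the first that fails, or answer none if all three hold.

parity

m₁+m₂+m₃ = 4 + 3 − 7 = 0  ✓
triangle: |5−5|=0 ≤ l₃=7 ≤ 5+5=10  ✓
parity: l₁+l₂+l₃ = 17 is odd  ✗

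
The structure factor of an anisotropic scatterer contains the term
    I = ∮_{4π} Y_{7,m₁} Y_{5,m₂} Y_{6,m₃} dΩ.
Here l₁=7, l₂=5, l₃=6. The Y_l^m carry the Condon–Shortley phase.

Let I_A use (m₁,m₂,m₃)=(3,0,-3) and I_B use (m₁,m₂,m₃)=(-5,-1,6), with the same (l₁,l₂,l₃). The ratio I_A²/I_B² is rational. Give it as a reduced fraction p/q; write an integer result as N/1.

Shared (l₁,l₂,l₃)=(7,5,6): N and (l;000)² cancel in I_A²/I_B².
A: Δ = 6!·8!·4!/19! = 1/174594420; Racah Σ t=1..4: t=1:−1/2073600 t=2:+1/414720 t=3:−1/725760 t=4:+1/11612160 = 37/58060800; ⇒ 3j(7 5 6; 3 0 -3)² = 4107/646646, sgn -1
B: Δ = 6!·8!·4!/19! = 1/174594420; Racah Σ t=4..4: t=4:+1/46448640 = 1/46448640; ⇒ 3j(7 5 6; -5 -1 6)² = 2475/117572, sgn +1
I_A²/I_B² = (4107/646646)/(2475/117572) = 2738/9075

2738/9075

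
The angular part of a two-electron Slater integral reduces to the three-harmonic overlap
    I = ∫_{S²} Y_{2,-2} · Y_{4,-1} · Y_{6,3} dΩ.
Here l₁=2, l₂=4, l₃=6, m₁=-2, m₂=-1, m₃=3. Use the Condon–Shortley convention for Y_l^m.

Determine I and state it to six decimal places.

-0.178526

m-sum 0 ✓  L=12 even ✓  2≤6≤6 ✓
Π(2lᵢ+1) = 5×9×13 = 585
triangle coeff Δ(2,4,6) = 1/6435
Σ_t [0,0]: t=0:+1/2304 = 1/2304
(3j)²=5/143 [(2 4 6; 0 0 0)], sign=+1
Σ_t [0,0]: t=0:+1/17280 = 1/17280
(3j)²=14/715 [(2 4 6; -2 -1 3)], sign=-1
⇒ 4πI² = 630/1573
I = (-1)√(630/1573/(4π)) = -0.17852580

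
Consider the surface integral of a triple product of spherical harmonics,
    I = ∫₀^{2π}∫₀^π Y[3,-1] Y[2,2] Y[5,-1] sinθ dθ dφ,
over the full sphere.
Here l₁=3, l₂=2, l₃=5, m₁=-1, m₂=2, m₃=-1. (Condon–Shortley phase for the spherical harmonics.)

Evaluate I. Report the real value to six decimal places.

-0.092802

Rules hold: Σm=0, L=10 even, 1≤5≤5.
N = 7·5·11 = 385
Δ = 0!·6!·4!/11! = 1/2310
Racah Σ t=0..0: t=0:+1/144 = 1/144
⇒ 3j(3 2 5; 0 0 0)² = 10/231, sgn -1
Racah Σ t=0..0: t=0:+1/1152 = 1/1152
⇒ 3j(3 2 5; -1 2 -1)² = 1/154, sgn +1
4πI² = N·(3j₀)²·(3jₘ)² = 25/231
I = -1·√(0.108225/4π) = -0.09280237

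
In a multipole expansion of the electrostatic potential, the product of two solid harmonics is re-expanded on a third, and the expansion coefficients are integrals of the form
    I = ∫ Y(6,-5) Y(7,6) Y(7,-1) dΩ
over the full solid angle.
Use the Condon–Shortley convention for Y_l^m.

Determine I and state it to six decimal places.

0.141500

Checks pass: Σm=0; 20 even; l₃=7∈[1,13].
(2·6+1)(2·7+1)(2·7+1) = 2925
Δ: 6! 6! 8! / 21! → 1/2444321880
sum: t=0:+1/2612736000 t=1:−1/20736000 t=2:+1/1658880 t=3:−1/746496 t=4:+1/1658880 t=5:−1/20736000 t=6:+1/2612736000 = -1/4354560
3j²(6 7 7; 0 0 0) = Δ·Π!·Σ² = 1000/138567  (sign +1)
sum: t=5:−1/3483648000 t=6:+1/435456000 = 1/497664000
3j²(6 7 7; -5 6 -1) = Δ·Π!·Σ² = 77/6460  (sign +1)
combine: 4πI² = 2925·1000/138567·77/6460 = 26250/104329
take √, sign +1: I = 0.14150025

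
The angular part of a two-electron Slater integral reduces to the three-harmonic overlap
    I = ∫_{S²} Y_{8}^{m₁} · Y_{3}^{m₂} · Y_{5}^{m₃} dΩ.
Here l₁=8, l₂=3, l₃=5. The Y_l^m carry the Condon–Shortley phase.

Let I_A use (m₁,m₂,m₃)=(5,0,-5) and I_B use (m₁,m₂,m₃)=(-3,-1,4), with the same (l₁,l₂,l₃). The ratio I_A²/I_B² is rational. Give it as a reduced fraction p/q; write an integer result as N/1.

26/25

l's match ⇒ only the (l;m) 3-j factors differ between A and B.
A: triangle coeff Δ(8,3,5) = 1/136136; Σ_t [3,3]: t=3:−1/130636800 = -1/130636800; (3j)²=1/476 [(8 3 5; 5 0 -5)], sign=-1
B: triangle coeff Δ(8,3,5) = 1/136136; Σ_t [2,2]: t=2:+1/17418240 = 1/17418240; (3j)²=25/12376 [(8 3 5; -3 -1 4)], sign=-1
I_A²/I_B² = (1/476)/(25/12376) = 26/25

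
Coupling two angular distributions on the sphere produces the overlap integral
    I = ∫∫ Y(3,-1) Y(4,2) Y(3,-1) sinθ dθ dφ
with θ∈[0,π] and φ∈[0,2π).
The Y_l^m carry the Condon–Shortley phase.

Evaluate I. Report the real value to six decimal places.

0.162193

Rules hold: Σm=0, L=10 even, 1≤3≤7.
N = 7·9·7 = 441
Δ = 4!·2!·4!/11! = 1/34650
Racah Σ t=1..3: t=1:−1/72 t=2:+1/16 t=3:−1/72 = 5/144
⇒ 3j(3 4 3; 0 0 0)² = 2/77, sgn -1
Racah Σ t=2..4: t=2:+1/192 t=3:−1/36 t=4:+1/192 = -5/288
⇒ 3j(3 4 3; -1 2 -1)² = 20/693, sgn -1
4πI² = N·(3j₀)²·(3jₘ)² = 40/121
I = +1·√(0.330579/4π) = 0.16219310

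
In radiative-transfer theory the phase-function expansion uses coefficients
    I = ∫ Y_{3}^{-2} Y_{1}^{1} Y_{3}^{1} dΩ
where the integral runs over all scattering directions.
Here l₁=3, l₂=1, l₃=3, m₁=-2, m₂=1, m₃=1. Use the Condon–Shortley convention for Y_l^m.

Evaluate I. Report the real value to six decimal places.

l₁+l₂+l₃=7 is odd: 3j(l;000)=0 ⇒ I=0

0.000000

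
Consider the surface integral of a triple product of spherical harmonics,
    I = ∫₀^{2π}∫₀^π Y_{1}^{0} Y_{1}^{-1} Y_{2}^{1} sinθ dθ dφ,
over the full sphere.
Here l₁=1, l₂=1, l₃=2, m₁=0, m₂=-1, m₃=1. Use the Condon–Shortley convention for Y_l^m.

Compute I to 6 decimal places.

m-sum 0 ✓  L=4 even ✓  0≤2≤2 ✓
Π(2lᵢ+1) = 3×3×5 = 45
triangle coeff Δ(1,1,2) = 1/30
Σ_t [0,0]: t=0:+1/1 = 1/1
(3j)²=2/15 [(1 1 2; 0 0 0)], sign=+1
Σ_t [0,0]: t=0:+1/2 = 1/2
(3j)²=1/10 [(1 1 2; 0 -1 1)], sign=-1
⇒ 4πI² = 3/5
I = (-1)√(3/5/(4π)) = -0.21850969

-0.218510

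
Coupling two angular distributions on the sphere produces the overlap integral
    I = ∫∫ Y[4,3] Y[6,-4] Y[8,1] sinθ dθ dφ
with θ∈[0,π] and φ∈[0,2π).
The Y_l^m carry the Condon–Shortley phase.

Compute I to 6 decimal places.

m-sum 0 ✓  L=18 even ✓  2≤8≤10 ✓
Π(2lᵢ+1) = 9×13×17 = 1989
triangle coeff Δ(4,6,8) = 1/23279256
Σ_t [0,2]: t=0:+1/1658880 t=1:−1/518400 t=2:+1/1658880 = -1/1382400
(3j)²=504/46189 [(4 6 8; 0 0 0)], sign=-1
Σ_t [0,1]: t=0:+1/19353600 t=1:−1/261273600 = 1/20901888
(3j)²=21875/3325608 [(4 6 8; 3 -4 1)], sign=-1
⇒ 4πI² = 1378125/9653501
I = (+1)√(1378125/9653501/(4π)) = 0.10658521

0.106585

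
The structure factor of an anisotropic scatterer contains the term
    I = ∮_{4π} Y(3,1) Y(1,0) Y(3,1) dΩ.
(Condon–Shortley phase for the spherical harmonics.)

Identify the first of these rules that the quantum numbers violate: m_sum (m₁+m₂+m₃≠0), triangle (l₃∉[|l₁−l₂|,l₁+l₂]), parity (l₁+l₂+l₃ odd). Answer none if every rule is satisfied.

m₁+m₂+m₃ = 1 + 0 + 1 = 2  ✗
triangle: |3−1|=2 ≤ l₃=3 ≤ 3+1=4
parity: l₁+l₂+l₃ = 7 is odd

m_sum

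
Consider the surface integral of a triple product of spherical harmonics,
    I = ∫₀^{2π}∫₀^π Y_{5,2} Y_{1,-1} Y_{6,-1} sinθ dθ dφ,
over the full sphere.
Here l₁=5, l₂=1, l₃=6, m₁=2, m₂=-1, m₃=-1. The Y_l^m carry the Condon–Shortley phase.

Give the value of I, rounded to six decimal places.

m-sum 0 ✓  L=12 even ✓  4≤6≤6 ✓
Π(2lᵢ+1) = 11×3×13 = 429
triangle coeff Δ(5,1,6) = 1/858
Σ_t [0,0]: t=0:+1/14400 = 1/14400
(3j)²=6/143 [(5 1 6; 0 0 0)], sign=+1
Σ_t [0,0]: t=0:+1/60480 = 1/60480
(3j)²=5/429 [(5 1 6; 2 -1 -1)], sign=-1
⇒ 4πI² = 30/143
I = (-1)√(30/143/(4π)) = -0.12920749

-0.129207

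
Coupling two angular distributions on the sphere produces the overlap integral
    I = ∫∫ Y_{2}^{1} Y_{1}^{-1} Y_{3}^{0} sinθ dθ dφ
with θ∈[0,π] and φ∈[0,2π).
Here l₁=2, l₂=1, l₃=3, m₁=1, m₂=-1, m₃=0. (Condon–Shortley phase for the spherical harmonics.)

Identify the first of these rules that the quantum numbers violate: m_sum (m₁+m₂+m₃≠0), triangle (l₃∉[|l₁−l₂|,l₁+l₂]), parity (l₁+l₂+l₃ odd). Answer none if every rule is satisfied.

none

m₁+m₂+m₃ = 1 − 1 + 0 = 0  ✓
triangle: |2−1|=1 ≤ l₃=3 ≤ 2+1=3  ✓
parity: l₁+l₂+l₃ = 6 is even  ✓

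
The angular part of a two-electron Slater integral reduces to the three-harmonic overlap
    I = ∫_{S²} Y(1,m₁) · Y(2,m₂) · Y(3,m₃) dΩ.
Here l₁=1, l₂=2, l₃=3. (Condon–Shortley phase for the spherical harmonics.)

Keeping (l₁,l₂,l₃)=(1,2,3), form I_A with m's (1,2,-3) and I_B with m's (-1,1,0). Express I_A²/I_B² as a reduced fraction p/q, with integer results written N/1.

5/1

Shared (l₁,l₂,l₃)=(1,2,3): N and (l;000)² cancel in I_A²/I_B².
A: Δ = 0!·2!·4!/7! = 1/105; Racah Σ t=0..0: t=0:+1/48 = 1/48; ⇒ 3j(1 2 3; 1 2 -3)² = 1/7, sgn +1
B: Δ = 0!·2!·4!/7! = 1/105; Racah Σ t=0..0: t=0:+1/12 = 1/12; ⇒ 3j(1 2 3; -1 1 0)² = 1/35, sgn -1
I_A²/I_B² = (1/7)/(1/35) = 5/1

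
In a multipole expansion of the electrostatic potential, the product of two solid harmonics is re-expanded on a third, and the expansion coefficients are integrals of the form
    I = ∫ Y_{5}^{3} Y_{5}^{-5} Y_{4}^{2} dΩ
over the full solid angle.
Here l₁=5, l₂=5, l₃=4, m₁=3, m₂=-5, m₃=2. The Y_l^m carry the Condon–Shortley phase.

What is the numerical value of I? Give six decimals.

m-sum 0 ✓  L=14 even ✓  0≤4≤10 ✓
Π(2lᵢ+1) = 11×11×9 = 1089
triangle coeff Δ(5,5,4) = 1/3153150
Σ_t [1,5]: t=1:−1/69120 t=2:+1/1728 t=3:−1/576 t=4:+1/1728 t=5:−1/69120 = -7/11520
(3j)²=2/143 [(5 5 4; 0 0 0)], sign=-1
Σ_t [0,0]: t=0:+1/69120 = 1/69120
(3j)²=4/143 [(5 5 4; 3 -5 2)], sign=+1
⇒ 4πI² = 72/169
I = (-1)√(72/169/(4π)) = -0.18412721

-0.184127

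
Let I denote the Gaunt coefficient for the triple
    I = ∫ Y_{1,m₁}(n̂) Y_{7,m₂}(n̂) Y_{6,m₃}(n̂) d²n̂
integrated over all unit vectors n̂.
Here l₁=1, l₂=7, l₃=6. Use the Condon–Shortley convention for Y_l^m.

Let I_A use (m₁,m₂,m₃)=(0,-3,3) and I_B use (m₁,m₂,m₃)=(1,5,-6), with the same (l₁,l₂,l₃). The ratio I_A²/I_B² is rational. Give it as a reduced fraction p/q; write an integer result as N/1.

40/1

Shared (l₁,l₂,l₃)=(1,7,6): N and (l;000)² cancel in I_A²/I_B².
A: Δ = 2!·0!·12!/15! = 1/1365; Racah Σ t=1..1: t=1:−1/2177280 = -1/2177280; ⇒ 3j(1 7 6; 0 -3 3)² = 8/273, sgn +1
B: Δ = 2!·0!·12!/15! = 1/1365; Racah Σ t=0..0: t=0:+1/958003200 = 1/958003200; ⇒ 3j(1 7 6; 1 5 -6)² = 1/1365, sgn +1
I_A²/I_B² = (8/273)/(1/1365) = 40/1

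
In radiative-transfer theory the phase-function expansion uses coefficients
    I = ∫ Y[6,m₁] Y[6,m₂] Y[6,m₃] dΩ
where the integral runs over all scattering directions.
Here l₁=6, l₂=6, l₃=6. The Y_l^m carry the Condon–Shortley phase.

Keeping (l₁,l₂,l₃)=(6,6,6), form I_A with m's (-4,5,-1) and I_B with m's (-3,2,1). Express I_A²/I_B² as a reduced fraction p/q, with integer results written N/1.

11/2

l's match ⇒ only the (l;m) 3-j factors differ between A and B.
A: triangle coeff Δ(6,6,6) = 1/325909584; Σ_t [5,6]: t=5:−1/10368000 t=6:+1/4147200 = 1/6912000; (3j)²=189/16796 [(6 6 6; -4 5 -1)], sign=-1
B: triangle coeff Δ(6,6,6) = 1/325909584; Σ_t [3,6]: t=3:−1/3110400 t=4:+1/276480 t=5:−1/207360 t=6:+1/1244160 = -1/1382400; (3j)²=189/92378 [(6 6 6; -3 2 1)], sign=+1
I_A²/I_B² = (189/16796)/(189/92378) = 11/2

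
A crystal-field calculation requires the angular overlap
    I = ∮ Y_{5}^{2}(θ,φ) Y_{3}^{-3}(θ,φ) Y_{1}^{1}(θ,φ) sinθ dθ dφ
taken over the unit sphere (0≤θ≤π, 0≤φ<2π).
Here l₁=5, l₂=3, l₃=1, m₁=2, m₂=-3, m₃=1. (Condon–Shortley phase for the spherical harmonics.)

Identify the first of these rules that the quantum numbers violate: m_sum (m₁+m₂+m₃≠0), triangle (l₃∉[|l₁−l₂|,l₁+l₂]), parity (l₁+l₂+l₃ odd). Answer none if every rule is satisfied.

triangle

azimuthal sum: 2 − 3 + 1 = 0  ✓
2 ≤ 1 ≤ 8 (triangle on l)  ✗
L = 5 + 3 + 1 = 9 (odd)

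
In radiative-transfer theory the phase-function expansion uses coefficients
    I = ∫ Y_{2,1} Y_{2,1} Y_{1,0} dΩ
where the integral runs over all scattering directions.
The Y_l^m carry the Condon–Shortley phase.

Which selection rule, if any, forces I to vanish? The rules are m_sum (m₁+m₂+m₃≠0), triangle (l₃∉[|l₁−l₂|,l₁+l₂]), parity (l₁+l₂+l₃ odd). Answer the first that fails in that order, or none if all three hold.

m_sum

m₁+m₂+m₃ = 1 + 1 + 0 = 2  ✗
triangle: |2−2|=0 ≤ l₃=1 ≤ 2+2=4
parity: l₁+l₂+l₃ = 5 is odd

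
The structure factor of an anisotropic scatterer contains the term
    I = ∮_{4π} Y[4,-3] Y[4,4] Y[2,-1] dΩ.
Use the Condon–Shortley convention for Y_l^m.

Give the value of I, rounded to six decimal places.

m-sum 0 ✓  L=10 even ✓  0≤2≤8 ✓
Π(2lᵢ+1) = 9×9×5 = 405
triangle coeff Δ(4,4,2) = 1/13860
Σ_t [2,4]: t=2:+1/192 t=3:−1/36 t=4:+1/192 = -5/288
(3j)²=20/693 [(4 4 2; 0 0 0)], sign=-1
Σ_t [6,6]: t=6:+1/1440 = 1/1440
(3j)²=7/165 [(4 4 2; -3 4 -1)], sign=-1
⇒ 4πI² = 60/121
I = (+1)√(60/121/(4π)) = 0.19864517

0.198645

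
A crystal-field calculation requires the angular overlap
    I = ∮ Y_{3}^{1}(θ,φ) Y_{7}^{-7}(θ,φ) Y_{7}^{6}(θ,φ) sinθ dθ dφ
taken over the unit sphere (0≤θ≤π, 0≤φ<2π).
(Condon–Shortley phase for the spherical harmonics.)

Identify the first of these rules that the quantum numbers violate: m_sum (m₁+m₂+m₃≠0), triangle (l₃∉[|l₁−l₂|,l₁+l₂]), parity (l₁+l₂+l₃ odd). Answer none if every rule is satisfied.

Σmᵢ = 0  ✓
l₃∈[|l₁−l₂|,l₁+l₂]=[4,10], have l₃=7  ✓
Σlᵢ = 17 ⇒ odd  ✗

parity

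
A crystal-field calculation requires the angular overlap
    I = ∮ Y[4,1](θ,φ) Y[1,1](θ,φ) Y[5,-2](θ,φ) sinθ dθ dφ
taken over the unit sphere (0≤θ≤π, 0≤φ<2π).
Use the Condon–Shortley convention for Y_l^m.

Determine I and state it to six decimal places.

0.225034

m-sum 0 ✓  L=10 even ✓  3≤5≤5 ✓
Π(2lᵢ+1) = 9×3×11 = 297
triangle coeff Δ(4,1,5) = 1/495
Σ_t [0,0]: t=0:+1/576 = 1/576
(3j)²=5/99 [(4 1 5; 0 0 0)], sign=-1
Σ_t [0,0]: t=0:+1/1440 = 1/1440
(3j)²=7/165 [(4 1 5; 1 1 -2)], sign=-1
⇒ 4πI² = 7/11
I = (+1)√(7/11/(4π)) = 0.22503380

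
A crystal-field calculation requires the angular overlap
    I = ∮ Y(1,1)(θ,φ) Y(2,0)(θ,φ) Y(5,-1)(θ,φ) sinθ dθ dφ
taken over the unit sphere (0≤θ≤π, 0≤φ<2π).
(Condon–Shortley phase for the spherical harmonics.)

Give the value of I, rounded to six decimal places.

0.000000

l₃=5 ∉ [1,3] — triangle fails ⇒ I = 0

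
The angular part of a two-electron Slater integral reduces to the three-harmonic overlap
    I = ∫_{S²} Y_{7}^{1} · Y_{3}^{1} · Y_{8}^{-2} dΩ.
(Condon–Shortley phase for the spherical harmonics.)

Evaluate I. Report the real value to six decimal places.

0.115043

m-sum 0 ✓  L=18 even ✓  4≤8≤10 ✓
Π(2lᵢ+1) = 15×7×17 = 1785
triangle coeff Δ(7,3,8) = 1/5290740
Σ_t [0,2]: t=0:+1/7257600 t=1:−1/2073600 t=2:+1/7257600 = -1/4838400
(3j)²=252/20995 [(7 3 8; 0 0 0)], sign=-1
Σ_t [0,2]: t=0:+1/24883200 t=1:−1/3628800 t=2:+1/7741440 = -37/348364800
(3j)²=1369/176358 [(7 3 8; 1 1 -2)], sign=-1
⇒ 4πI² = 172494/1037153
I = (+1)√(172494/1037153/(4π)) = 0.11504312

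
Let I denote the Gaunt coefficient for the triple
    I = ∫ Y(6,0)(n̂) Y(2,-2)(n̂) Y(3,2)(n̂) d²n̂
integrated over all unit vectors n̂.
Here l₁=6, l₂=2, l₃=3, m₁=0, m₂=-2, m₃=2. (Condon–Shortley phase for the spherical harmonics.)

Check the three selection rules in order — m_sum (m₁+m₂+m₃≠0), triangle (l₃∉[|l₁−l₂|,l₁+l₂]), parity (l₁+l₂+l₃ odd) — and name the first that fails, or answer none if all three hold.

triangle

azimuthal sum: 0 − 2 + 2 = 0  ✓
4 ≤ 3 ≤ 8 (triangle on l)  ✗
L = 6 + 2 + 3 = 11 (odd)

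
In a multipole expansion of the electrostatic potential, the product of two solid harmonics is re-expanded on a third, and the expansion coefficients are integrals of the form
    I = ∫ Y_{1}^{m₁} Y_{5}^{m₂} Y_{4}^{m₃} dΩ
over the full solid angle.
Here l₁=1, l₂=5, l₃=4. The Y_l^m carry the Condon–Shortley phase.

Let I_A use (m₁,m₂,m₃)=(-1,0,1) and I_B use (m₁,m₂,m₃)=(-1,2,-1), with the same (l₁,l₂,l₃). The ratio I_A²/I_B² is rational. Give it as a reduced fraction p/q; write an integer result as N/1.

l's match ⇒ only the (l;m) 3-j factors differ between A and B.
A: triangle coeff Δ(1,5,4) = 1/495; Σ_t [2,2]: t=2:+1/1440 = 1/1440; (3j)²=2/99 [(1 5 4; -1 0 1)], sign=-1
B: triangle coeff Δ(1,5,4) = 1/495; Σ_t [2,2]: t=2:+1/1440 = 1/1440; (3j)²=7/165 [(1 5 4; -1 2 -1)], sign=-1
I_A²/I_B² = (2/99)/(7/165) = 10/21

10/21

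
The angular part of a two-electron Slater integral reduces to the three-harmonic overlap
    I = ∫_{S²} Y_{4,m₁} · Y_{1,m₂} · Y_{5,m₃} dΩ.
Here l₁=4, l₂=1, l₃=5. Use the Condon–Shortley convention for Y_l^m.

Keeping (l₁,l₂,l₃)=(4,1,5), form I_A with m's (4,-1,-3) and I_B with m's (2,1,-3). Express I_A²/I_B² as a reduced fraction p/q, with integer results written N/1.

Shared (l₁,l₂,l₃)=(4,1,5): N and (l;000)² cancel in I_A²/I_B².
A: Δ = 0!·8!·2!/11! = 1/495; Racah Σ t=0..0: t=0:+1/80640 = 1/80640; ⇒ 3j(4 1 5; 4 -1 -3)² = 1/495, sgn +1
B: Δ = 0!·8!·2!/11! = 1/495; Racah Σ t=0..0: t=0:+1/2880 = 1/2880; ⇒ 3j(4 1 5; 2 1 -3)² = 28/495, sgn +1
I_A²/I_B² = (1/495)/(28/495) = 1/28

1/28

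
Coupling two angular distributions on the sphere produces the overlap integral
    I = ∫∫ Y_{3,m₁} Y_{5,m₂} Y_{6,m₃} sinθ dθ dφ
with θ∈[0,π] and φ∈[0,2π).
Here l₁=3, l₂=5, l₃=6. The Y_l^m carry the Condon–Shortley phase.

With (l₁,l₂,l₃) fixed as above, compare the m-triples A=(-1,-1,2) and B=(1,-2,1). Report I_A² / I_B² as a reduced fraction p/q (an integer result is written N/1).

Shared (l₁,l₂,l₃)=(3,5,6): N and (l;000)² cancel in I_A²/I_B².
A: Δ = 2!·4!·8!/15! = 1/675675; Racah Σ t=0..2: t=0:+1/27648 t=1:−1/4320 t=2:+1/11520 = -1/9216; ⇒ 3j(3 5 6; -1 -1 2)² = 2/143, sgn -1
B: Δ = 2!·4!·8!/15! = 1/675675; Racah Σ t=0..2: t=0:+1/5760 t=1:−1/8640 t=2:+1/241920 = 1/16128; ⇒ 3j(3 5 6; 1 -2 1)² = 5/1001, sgn -1
I_A²/I_B² = (2/143)/(5/1001) = 14/5

14/5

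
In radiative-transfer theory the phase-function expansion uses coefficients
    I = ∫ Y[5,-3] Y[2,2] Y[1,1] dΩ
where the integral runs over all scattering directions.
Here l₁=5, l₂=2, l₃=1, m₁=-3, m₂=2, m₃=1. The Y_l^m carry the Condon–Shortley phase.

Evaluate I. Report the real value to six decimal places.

l₃=1 ∉ [3,7] — triangle fails ⇒ I = 0

0.000000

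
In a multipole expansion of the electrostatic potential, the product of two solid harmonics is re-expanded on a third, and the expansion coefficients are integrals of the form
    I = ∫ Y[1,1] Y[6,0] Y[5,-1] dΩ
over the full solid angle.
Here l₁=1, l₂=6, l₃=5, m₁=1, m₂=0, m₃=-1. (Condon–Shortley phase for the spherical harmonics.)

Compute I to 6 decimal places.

m-sum 0 ✓  L=12 even ✓  5≤5≤7 ✓
Π(2lᵢ+1) = 3×13×11 = 429
triangle coeff Δ(1,6,5) = 1/858
Σ_t [1,1]: t=1:−1/14400 = -1/14400
(3j)²=6/143 [(1 6 5; 0 0 0)], sign=+1
Σ_t [0,0]: t=0:+1/34560 = 1/34560
(3j)²=5/286 [(1 6 5; 1 0 -1)], sign=+1
⇒ 4πI² = 45/143
I = (+1)√(45/143/(4π)) = 0.15824621

0.158246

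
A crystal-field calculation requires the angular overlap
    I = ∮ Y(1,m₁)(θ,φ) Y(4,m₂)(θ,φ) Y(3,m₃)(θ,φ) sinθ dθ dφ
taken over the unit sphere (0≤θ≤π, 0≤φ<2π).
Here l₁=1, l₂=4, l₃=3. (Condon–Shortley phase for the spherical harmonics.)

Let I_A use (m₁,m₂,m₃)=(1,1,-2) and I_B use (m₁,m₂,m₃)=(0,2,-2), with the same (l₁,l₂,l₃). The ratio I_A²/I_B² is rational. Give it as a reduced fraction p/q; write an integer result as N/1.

1/4

Shared (l₁,l₂,l₃)=(1,4,3): N and (l;000)² cancel in I_A²/I_B².
A: Δ = 2!·0!·6!/9! = 1/252; Racah Σ t=0..0: t=0:+1/240 = 1/240; ⇒ 3j(1 4 3; 1 1 -2)² = 1/84, sgn -1
B: Δ = 2!·0!·6!/9! = 1/252; Racah Σ t=1..1: t=1:−1/120 = -1/120; ⇒ 3j(1 4 3; 0 2 -2)² = 1/21, sgn +1
I_A²/I_B² = (1/84)/(1/21) = 1/4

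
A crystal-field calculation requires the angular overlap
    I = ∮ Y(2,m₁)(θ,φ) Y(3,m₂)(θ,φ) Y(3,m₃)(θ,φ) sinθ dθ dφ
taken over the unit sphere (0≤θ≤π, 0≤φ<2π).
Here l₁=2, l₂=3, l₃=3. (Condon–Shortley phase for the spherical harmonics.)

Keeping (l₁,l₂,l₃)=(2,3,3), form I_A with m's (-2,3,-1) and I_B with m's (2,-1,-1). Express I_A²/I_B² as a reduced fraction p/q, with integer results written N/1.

l's match ⇒ only the (l;m) 3-j factors differ between A and B.
A: triangle coeff Δ(2,3,3) = 1/3780; Σ_t [2,2]: t=2:+1/96 = 1/96; (3j)²=1/42 [(2 3 3; -2 3 -1)], sign=+1
B: triangle coeff Δ(2,3,3) = 1/3780; Σ_t [0,0]: t=0:+1/16 = 1/16; (3j)²=2/35 [(2 3 3; 2 -1 -1)], sign=+1
I_A²/I_B² = (1/42)/(2/35) = 5/12

5/12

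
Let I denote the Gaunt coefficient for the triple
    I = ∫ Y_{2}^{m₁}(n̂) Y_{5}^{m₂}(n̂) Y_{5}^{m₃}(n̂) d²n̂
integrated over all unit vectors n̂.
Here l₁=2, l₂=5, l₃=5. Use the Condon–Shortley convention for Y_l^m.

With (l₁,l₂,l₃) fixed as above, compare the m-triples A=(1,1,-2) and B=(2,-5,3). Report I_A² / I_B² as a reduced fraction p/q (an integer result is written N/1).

7/5

l's match ⇒ only the (l;m) 3-j factors differ between A and B.
A: triangle coeff Δ(2,5,5) = 1/38610; Σ_t [0,1]: t=0:+1/2880 t=1:−1/1440 = -1/2880; (3j)²=7/715 [(2 5 5; 1 1 -2)], sign=+1
B: triangle coeff Δ(2,5,5) = 1/38610; Σ_t [0,0]: t=0:+1/161280 = 1/161280; (3j)²=1/143 [(2 5 5; 2 -5 3)], sign=+1
I_A²/I_B² = (7/715)/(1/143) = 7/5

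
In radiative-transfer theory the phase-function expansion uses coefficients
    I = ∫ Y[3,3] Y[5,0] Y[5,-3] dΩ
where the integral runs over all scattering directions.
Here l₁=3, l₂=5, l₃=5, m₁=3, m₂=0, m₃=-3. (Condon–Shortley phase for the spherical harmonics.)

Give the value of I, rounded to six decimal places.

Σlᵢ=13 odd — θ-integrand is odd under cosθ→−cosθ; I=0

0.000000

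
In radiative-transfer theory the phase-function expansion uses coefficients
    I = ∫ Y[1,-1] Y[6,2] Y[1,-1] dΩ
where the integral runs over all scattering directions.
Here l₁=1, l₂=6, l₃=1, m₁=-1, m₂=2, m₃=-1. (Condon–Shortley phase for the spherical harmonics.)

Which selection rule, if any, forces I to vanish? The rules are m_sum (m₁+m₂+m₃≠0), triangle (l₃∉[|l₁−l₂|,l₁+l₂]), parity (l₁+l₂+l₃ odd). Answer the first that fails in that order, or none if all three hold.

Σmᵢ = 0  ✓
l₃∈[|l₁−l₂|,l₁+l₂]=[5,7], have l₃=1  ✗
Σlᵢ = 8 ⇒ even

triangle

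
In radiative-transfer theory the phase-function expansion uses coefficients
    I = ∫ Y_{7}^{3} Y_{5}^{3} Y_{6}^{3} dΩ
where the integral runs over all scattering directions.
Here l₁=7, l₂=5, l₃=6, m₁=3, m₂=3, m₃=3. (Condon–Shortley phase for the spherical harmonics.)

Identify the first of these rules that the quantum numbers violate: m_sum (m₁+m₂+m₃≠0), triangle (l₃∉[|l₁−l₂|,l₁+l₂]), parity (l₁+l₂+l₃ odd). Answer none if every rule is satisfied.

m_sum

m₁+m₂+m₃ = 3 + 3 + 3 = 9  ✗
triangle: |7−5|=2 ≤ l₃=6 ≤ 7+5=12
parity: l₁+l₂+l₃ = 18 is even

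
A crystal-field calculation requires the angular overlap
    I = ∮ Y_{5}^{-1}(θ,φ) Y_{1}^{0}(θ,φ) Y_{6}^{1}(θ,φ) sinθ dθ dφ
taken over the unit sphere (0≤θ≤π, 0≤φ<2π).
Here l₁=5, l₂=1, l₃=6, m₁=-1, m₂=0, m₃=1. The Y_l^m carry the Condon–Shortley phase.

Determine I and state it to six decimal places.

Rules hold: Σm=0, L=12 even, 4≤6≤6.
N = 11·3·13 = 429
Δ = 0!·10!·2!/13! = 1/858
Racah Σ t=0..0: t=0:+1/14400 = 1/14400
⇒ 3j(5 1 6; 0 0 0)² = 6/143, sgn +1
Racah Σ t=0..0: t=0:+1/17280 = 1/17280
⇒ 3j(5 1 6; -1 0 1)² = 35/858, sgn -1
4πI² = N·(3j₀)²·(3jₘ)² = 105/143
I = -1·√(0.734266/4π) = -0.24172507

-0.241725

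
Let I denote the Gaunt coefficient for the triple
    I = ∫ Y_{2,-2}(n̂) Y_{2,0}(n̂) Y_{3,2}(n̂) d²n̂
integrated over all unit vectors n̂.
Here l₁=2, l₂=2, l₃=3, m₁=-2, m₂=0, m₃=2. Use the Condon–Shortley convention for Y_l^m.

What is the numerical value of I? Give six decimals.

0.000000

L=7 odd ⇒ parity kills the (l;000) factor ⇒ I = 0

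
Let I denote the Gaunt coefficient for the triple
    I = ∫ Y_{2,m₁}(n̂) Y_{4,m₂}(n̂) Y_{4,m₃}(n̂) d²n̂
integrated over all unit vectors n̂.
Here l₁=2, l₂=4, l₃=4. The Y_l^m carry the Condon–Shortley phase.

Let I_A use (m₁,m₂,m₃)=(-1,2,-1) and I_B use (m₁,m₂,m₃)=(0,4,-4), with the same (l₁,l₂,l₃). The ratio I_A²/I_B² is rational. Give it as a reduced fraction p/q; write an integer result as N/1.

243/784

l's match ⇒ only the (l;m) 3-j factors differ between A and B.
A: triangle coeff Δ(2,4,4) = 1/13860; Σ_t [1,2]: t=1:−1/240 t=2:+1/96 = 1/160; (3j)²=27/1540 [(2 4 4; -1 2 -1)], sign=-1
B: triangle coeff Δ(2,4,4) = 1/13860; Σ_t [2,2]: t=2:+1/2880 = 1/2880; (3j)²=28/495 [(2 4 4; 0 4 -4)], sign=+1
I_A²/I_B² = (27/1540)/(28/495) = 243/784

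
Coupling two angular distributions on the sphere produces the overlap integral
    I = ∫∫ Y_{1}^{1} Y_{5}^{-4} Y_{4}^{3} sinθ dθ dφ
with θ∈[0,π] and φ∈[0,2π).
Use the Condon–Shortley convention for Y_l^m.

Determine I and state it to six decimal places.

Checks pass: Σm=0; 10 even; l₃=4∈[4,6].
(2·1+1)(2·5+1)(2·4+1) = 297
Δ: 2! 0! 8! / 11! → 1/495
sum: t=1:−1/576 = -1/576
3j²(1 5 4; 0 0 0) = Δ·Π!·Σ² = 5/99  (sign -1)
sum: t=0:+1/10080 = 1/10080
3j²(1 5 4; 1 -4 3) = Δ·Π!·Σ² = 4/55  (sign -1)
combine: 4πI² = 297·5/99·4/55 = 12/11
take √, sign +1: I = 0.29463840

0.294638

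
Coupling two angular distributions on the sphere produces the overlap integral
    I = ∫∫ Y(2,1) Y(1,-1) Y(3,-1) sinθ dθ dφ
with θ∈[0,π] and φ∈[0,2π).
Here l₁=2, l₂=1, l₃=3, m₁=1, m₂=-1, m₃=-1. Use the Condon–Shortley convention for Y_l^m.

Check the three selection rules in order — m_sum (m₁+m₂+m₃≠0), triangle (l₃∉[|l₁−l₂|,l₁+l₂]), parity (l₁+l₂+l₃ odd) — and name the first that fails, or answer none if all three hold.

m_sum

Σmᵢ = -1  ✗
l₃∈[|l₁−l₂|,l₁+l₂]=[1,3], have l₃=3
Σlᵢ = 6 ⇒ even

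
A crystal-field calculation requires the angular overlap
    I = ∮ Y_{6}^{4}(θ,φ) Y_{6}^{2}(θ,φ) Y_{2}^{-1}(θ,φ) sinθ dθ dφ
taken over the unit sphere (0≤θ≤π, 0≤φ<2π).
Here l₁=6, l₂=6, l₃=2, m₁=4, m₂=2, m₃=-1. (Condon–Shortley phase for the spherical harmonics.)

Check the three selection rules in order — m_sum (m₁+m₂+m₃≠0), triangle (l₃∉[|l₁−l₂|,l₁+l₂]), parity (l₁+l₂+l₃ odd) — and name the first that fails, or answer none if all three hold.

m_sum

azimuthal sum: 4 + 2 − 1 = 5  ✗
0 ≤ 2 ≤ 12 (triangle on l)
L = 6 + 6 + 2 = 14 (even)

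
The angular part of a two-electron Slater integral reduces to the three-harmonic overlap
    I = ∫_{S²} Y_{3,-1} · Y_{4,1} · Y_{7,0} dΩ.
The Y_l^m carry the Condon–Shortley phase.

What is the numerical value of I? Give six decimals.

Checks pass: Σm=0; 14 even; l₃=7∈[1,7].
(2·3+1)(2·4+1)(2·7+1) = 945
Δ: 0! 6! 8! / 15! → 1/45045
sum: t=0:+1/20736 = 1/20736
3j²(3 4 7; 0 0 0) = Δ·Π!·Σ² = 35/1287  (sign -1)
sum: t=0:+1/34560 = 1/34560
3j²(3 4 7; -1 1 0) = Δ·Π!·Σ² = 7/429  (sign -1)
combine: 4πI² = 945·35/1287·7/429 = 8575/20449
take √, sign +1: I = 0.18267373

0.182674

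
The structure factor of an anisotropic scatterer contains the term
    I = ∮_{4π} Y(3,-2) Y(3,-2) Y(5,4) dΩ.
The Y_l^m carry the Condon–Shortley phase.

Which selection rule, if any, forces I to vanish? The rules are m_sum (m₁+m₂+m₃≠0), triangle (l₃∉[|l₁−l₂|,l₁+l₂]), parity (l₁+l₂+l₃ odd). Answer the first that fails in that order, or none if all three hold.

m₁+m₂+m₃ = -2 − 2 + 4 = 0  ✓
triangle: |3−3|=0 ≤ l₃=5 ≤ 3+3=6  ✓
parity: l₁+l₂+l₃ = 11 is odd  ✗

parity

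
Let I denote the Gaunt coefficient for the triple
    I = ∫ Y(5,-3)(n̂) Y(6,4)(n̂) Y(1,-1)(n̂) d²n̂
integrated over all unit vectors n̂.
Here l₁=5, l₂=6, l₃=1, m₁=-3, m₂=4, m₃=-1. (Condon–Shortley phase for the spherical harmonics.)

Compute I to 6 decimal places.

0.274090

Rules hold: Σm=0, L=12 even, 1≤1≤11.
N = 11·13·3 = 429
Δ = 10!·0!·2!/13! = 1/858
Racah Σ t=5..5: t=5:−1/14400 = -1/14400
⇒ 3j(5 6 1; 0 0 0)² = 6/143, sgn +1
Racah Σ t=8..8: t=8:+1/161280 = 1/161280
⇒ 3j(5 6 1; -3 4 -1)² = 15/286, sgn +1
4πI² = N·(3j₀)²·(3jₘ)² = 135/143
I = +1·√(0.944056/4π) = 0.27409047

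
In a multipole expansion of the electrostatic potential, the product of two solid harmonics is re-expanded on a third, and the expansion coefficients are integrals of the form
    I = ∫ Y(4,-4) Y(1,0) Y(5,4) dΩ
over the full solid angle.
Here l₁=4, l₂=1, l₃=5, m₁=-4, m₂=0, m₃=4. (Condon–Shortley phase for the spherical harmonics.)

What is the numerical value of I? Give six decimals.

Checks pass: Σm=0; 10 even; l₃=5∈[3,5].
(2·4+1)(2·1+1)(2·5+1) = 297
Δ: 0! 8! 2! / 11! → 1/495
sum: t=0:+1/576 = 1/576
3j²(4 1 5; 0 0 0) = Δ·Π!·Σ² = 5/99  (sign -1)
sum: t=0:+1/40320 = 1/40320
3j²(4 1 5; -4 0 4) = Δ·Π!·Σ² = 1/55  (sign -1)
combine: 4πI² = 297·5/99·1/55 = 3/11
take √, sign +1: I = 0.14731920

0.147319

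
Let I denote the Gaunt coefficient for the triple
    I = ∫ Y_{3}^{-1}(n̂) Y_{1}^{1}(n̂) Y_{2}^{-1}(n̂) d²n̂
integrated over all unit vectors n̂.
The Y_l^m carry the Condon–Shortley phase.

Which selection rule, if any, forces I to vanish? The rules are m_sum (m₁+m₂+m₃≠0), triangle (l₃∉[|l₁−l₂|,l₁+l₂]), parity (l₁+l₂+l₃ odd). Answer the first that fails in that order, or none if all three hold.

m_sum

Σmᵢ = -1  ✗
l₃∈[|l₁−l₂|,l₁+l₂]=[2,4], have l₃=2
Σlᵢ = 6 ⇒ even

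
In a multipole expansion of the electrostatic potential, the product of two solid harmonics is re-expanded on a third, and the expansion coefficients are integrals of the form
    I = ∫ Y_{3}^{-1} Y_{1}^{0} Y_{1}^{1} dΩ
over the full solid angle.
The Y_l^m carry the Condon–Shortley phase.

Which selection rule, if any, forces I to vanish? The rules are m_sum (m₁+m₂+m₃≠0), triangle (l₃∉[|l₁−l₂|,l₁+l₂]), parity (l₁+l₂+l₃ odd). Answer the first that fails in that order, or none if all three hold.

triangle

azimuthal sum: -1 + 0 + 1 = 0  ✓
2 ≤ 1 ≤ 4 (triangle on l)  ✗
L = 3 + 1 + 1 = 5 (odd)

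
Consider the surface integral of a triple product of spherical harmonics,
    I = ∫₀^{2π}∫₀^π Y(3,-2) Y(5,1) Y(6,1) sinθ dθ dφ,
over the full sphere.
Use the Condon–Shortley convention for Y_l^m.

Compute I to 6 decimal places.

Checks pass: Σm=0; 14 even; l₃=6∈[2,8].
(2·3+1)(2·5+1)(2·6+1) = 1001
Δ: 2! 4! 8! / 15! → 1/675675
sum: t=0:+1/8640 t=1:−1/2304 t=2:+1/8640 = -7/34560
3j²(3 5 6; 0 0 0) = Δ·Π!·Σ² = 7/429  (sign -1)
sum: t=1:−1/17280 t=2:+1/6912 = 1/11520
3j²(3 5 6; -2 1 1) = Δ·Π!·Σ² = 2/143  (sign -1)
combine: 4πI² = 1001·7/429·2/143 = 98/429
take √, sign +1: I = 0.13482780

0.134828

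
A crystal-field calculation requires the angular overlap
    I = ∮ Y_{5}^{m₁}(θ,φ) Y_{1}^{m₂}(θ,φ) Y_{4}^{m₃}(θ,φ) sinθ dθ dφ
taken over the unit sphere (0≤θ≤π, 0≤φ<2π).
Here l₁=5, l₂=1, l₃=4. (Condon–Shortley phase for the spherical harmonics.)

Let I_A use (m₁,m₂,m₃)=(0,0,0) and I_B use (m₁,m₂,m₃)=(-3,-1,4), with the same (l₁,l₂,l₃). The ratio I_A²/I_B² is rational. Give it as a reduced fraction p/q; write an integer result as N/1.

Same 5,1,4: normalisation and zero-m 3j drop out of the ratio.
A: Δ: 2! 8! 0! / 11! → 1/495; sum: t=1:−1/576 = -1/576; 3j²(5 1 4; 0 0 0) = Δ·Π!·Σ² = 5/99  (sign -1)
B: Δ: 2! 8! 0! / 11! → 1/495; sum: t=0:+1/80640 = 1/80640; 3j²(5 1 4; -3 -1 4) = Δ·Π!·Σ² = 1/495  (sign +1)
I_A²/I_B² = (5/99)/(1/495) = 25/1

25/1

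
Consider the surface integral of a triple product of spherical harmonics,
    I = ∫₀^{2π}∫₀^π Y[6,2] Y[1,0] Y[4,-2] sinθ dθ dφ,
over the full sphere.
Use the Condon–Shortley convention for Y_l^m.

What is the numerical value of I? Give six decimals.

0.000000

triangle: need 5≤l₃≤7, have 4; I=0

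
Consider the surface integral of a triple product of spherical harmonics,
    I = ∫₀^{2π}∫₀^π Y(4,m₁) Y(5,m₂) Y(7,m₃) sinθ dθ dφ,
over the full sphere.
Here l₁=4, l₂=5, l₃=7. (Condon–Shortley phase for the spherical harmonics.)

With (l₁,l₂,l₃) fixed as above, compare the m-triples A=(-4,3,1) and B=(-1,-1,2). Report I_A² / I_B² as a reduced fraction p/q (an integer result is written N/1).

1568/5625

Same 4,5,7: normalisation and zero-m 3j drop out of the ratio.
A: Δ: 2! 6! 8! / 17! → 1/6126120; sum: t=2:+1/2073600 = 1/2073600; 3j²(4 5 7; -4 3 1) = Δ·Π!·Σ² = 392/109395  (sign +1)
B: Δ: 2! 6! 8! / 17! → 1/6126120; sum: t=0:+1/138240 t=1:−1/34560 t=2:+1/103680 = -1/82944; 3j²(4 5 7; -1 -1 2) = Δ·Π!·Σ² = 125/9724  (sign +1)
I_A²/I_B² = (392/109395)/(125/9724) = 1568/5625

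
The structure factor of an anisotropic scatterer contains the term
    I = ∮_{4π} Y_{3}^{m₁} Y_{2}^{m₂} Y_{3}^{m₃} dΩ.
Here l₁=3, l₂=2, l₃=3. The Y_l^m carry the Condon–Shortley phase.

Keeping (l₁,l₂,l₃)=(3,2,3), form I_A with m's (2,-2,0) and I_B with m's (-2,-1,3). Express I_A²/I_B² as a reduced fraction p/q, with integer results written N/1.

4/5

l's match ⇒ only the (l;m) 3-j factors differ between A and B.
A: triangle coeff Δ(3,2,3) = 1/3780; Σ_t [0,0]: t=0:+1/24 = 1/24; (3j)²=1/21 [(3 2 3; 2 -2 0)], sign=-1
B: triangle coeff Δ(3,2,3) = 1/3780; Σ_t [1,1]: t=1:−1/48 = -1/48; (3j)²=5/84 [(3 2 3; -2 -1 3)], sign=-1
I_A²/I_B² = (1/21)/(5/84) = 4/5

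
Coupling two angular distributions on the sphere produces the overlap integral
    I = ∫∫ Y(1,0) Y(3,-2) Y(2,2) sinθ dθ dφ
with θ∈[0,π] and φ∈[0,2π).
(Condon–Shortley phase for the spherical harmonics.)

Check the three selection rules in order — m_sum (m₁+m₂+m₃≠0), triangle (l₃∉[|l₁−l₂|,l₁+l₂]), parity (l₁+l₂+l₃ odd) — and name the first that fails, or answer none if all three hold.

Σmᵢ = 0  ✓
l₃∈[|l₁−l₂|,l₁+l₂]=[2,4], have l₃=2  ✓
Σlᵢ = 6 ⇒ even  ✓

none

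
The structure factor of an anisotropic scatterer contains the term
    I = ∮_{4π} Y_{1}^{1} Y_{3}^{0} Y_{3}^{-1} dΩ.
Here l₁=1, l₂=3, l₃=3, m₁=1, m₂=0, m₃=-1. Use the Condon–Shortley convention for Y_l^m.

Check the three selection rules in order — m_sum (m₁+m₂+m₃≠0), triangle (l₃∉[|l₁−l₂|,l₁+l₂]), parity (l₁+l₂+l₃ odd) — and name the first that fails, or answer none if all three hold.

Σmᵢ = 0  ✓
l₃∈[|l₁−l₂|,l₁+l₂]=[2,4], have l₃=3  ✓
Σlᵢ = 7 ⇒ odd  ✗

parity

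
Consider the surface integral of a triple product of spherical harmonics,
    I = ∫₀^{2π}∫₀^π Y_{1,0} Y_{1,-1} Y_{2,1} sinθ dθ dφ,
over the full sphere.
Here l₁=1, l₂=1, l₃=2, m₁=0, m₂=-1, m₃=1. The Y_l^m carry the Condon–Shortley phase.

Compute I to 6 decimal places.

-0.218510

m-sum 0 ✓  L=4 even ✓  0≤2≤2 ✓
Π(2lᵢ+1) = 3×3×5 = 45
triangle coeff Δ(1,1,2) = 1/30
Σ_t [0,0]: t=0:+1/1 = 1/1
(3j)²=2/15 [(1 1 2; 0 0 0)], sign=+1
Σ_t [0,0]: t=0:+1/2 = 1/2
(3j)²=1/10 [(1 1 2; 0 -1 1)], sign=-1
⇒ 4πI² = 3/5
I = (-1)√(3/5/(4π)) = -0.21850969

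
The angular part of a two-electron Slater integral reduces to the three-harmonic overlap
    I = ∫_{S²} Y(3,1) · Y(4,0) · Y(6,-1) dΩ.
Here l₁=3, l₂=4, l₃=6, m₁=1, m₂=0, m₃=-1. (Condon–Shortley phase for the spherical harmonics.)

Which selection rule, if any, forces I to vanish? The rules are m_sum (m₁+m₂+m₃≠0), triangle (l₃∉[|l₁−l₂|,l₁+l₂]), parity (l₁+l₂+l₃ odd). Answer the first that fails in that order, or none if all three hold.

m₁+m₂+m₃ = 1 + 0 − 1 = 0  ✓
triangle: |3−4|=1 ≤ l₃=6 ≤ 3+4=7  ✓
parity: l₁+l₂+l₃ = 13 is odd  ✗

parity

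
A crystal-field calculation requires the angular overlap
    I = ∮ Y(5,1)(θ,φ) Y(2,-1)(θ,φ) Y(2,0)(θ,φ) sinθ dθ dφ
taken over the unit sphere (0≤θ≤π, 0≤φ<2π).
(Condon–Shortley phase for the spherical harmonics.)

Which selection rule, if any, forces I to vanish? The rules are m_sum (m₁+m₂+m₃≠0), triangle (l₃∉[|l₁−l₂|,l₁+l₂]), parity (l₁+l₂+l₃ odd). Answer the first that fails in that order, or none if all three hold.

Σmᵢ = 0  ✓
l₃∈[|l₁−l₂|,l₁+l₂]=[3,7], have l₃=2  ✗
Σlᵢ = 9 ⇒ odd

triangle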